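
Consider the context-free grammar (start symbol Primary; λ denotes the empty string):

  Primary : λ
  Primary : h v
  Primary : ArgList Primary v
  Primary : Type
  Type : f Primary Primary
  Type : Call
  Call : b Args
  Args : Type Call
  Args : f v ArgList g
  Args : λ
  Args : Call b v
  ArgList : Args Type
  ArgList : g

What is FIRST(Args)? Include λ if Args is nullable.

{ b, f, λ }

From Args : Type Call: add FIRST(Type) = { b, f }.
Args : f v ArgList g contributes {f}.
Args : λ contributes λ.
From Args : Call b v: add FIRST(Call) = { b }.
Union: FIRST(Args) = { b, f, λ }.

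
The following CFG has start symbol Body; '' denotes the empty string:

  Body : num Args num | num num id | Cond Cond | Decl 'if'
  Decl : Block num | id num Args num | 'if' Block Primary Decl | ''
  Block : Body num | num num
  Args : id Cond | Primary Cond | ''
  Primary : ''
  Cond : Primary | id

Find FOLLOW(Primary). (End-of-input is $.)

In Decl : 'if' Block Primary Decl: add FIRST(Decl)\{''} = { 'if', id, num }.
  Since Decl is nullable, also add FOLLOW(Decl) = { 'if' }.
In Args : Primary Cond: add FIRST(Cond)\{''} = { id }.
  Since Cond is nullable, also add FOLLOW(Args) = { num }.
In Cond : Primary: Primary is at the end, add FOLLOW(Cond) = { $, id, num }.
Union: FOLLOW(Primary) = { $, 'if', id, num }.

{ $, 'if', id, num }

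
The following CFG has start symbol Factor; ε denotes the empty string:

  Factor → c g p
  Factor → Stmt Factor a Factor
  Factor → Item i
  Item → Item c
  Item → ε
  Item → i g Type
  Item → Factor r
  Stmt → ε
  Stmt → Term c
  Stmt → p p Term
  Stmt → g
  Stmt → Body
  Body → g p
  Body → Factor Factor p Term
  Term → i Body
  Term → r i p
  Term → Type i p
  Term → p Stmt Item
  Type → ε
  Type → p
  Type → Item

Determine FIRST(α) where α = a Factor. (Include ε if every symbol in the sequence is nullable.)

{ a }

a is a terminal; add {a} and stop.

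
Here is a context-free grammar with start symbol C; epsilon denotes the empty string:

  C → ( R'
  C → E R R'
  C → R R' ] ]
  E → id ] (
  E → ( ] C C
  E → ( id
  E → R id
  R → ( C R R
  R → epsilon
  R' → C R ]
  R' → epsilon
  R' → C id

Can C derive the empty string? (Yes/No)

No

Nullable nonterminals: R, R'.
No production of C has an RHS whose symbols are all nullable, so C is not nullable.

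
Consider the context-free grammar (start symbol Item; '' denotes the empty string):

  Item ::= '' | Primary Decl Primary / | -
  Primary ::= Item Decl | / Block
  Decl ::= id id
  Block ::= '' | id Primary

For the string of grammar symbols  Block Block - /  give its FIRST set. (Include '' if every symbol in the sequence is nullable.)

Add FIRST(Block)\{''} = { id }; Block is nullable, continue.
Add FIRST(Block)\{''} = { id }; Block is nullable, continue.
- is a terminal; add {-} and stop.

{ -, id }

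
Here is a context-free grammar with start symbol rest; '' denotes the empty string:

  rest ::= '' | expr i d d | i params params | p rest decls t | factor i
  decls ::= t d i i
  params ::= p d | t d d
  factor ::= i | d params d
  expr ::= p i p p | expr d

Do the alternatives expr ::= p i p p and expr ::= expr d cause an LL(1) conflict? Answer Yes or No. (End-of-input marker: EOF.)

Yes

FIRST(p i p p) = { p } and FIRST(expr d) = { p }.
Both contain p, so the two alternatives are not disjoint — LL(1) conflict.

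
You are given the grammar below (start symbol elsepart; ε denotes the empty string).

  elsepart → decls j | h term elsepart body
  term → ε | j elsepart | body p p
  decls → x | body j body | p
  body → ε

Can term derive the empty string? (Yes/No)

Yes

term has an ε-production, so term ⇒ ε.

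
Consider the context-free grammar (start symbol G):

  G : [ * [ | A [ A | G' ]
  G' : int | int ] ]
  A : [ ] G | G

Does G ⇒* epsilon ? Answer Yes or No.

No nonterminal in this grammar is nullable.
No production of G has an RHS whose symbols are all nullable, so G is not nullable.

No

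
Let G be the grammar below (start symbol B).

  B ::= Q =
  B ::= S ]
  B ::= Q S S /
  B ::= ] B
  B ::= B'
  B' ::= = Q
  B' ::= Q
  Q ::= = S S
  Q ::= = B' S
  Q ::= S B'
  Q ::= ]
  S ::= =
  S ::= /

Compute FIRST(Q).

Q ::= = S S contributes {=}.
Q ::= = B' S contributes {=}.
From Q ::= S B': add FIRST(S) = { /, = }.
Q ::= ] contributes {]}.
Union: FIRST(Q) = { /, =, ] }.

{ /, =, ] }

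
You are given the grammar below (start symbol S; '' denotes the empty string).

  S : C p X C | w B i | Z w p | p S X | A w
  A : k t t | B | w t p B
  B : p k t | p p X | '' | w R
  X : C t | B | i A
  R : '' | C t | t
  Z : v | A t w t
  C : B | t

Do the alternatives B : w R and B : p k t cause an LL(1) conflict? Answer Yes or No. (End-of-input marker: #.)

No

FIRST(w R) = { w } and FIRST(p k t) = { p }.
The FIRST sets are disjoint and neither alternative is nullable — no conflict.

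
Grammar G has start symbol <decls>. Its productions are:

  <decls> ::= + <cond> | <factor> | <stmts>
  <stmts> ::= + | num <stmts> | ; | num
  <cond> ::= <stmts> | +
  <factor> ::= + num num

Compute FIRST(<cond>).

{ +, ;, num }

From <cond> ::= <stmts>: add FIRST(<stmts>) = { +, ;, num }.
<cond> ::= + contributes {+}.
Union: FIRST(<cond>) = { +, ;, num }.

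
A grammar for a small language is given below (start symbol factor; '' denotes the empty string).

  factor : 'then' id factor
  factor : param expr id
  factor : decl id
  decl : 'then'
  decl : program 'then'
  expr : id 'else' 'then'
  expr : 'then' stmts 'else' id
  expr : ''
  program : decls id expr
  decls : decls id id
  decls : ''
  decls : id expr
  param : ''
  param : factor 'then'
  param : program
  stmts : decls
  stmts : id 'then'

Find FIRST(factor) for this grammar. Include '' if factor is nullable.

factor : 'then' id factor contributes {'then'}.
From factor : param expr id: param, expr nullable, take FIRST(param) ∪ FIRST(expr) ∪ {id} = { 'then', id }.
From factor : decl id: add FIRST(decl) = { 'then', id }.
Union: FIRST(factor) = { 'then', id }.

{ 'then', id }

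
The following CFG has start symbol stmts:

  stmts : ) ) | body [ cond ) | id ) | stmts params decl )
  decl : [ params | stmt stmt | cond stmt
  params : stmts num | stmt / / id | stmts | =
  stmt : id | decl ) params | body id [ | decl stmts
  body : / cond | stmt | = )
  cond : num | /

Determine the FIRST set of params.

{ ), /, =, [, id, num }

From params : stmts num: add FIRST(stmts) = { ), /, =, [, id, num }.
From params : stmt / / id: add FIRST(stmt) = { /, =, [, id, num }.
From params : stmts: add FIRST(stmts) = { ), /, =, [, id, num }.
params : = contributes {=}.
Union: FIRST(params) = { ), /, =, [, id, num }.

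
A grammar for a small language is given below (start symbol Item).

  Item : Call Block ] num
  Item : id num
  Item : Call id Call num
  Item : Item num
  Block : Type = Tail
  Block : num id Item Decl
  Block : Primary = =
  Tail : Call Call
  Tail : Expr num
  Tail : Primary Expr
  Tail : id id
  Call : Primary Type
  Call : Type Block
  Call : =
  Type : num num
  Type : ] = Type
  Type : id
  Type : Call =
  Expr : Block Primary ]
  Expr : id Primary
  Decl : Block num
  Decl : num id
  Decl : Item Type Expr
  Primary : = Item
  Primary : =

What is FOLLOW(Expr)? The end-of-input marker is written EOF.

In Tail : Expr num: add FIRST(num) = { num }.
In Tail : Primary Expr: Expr is at the end, add FOLLOW(Tail) = { =, ], id, num }.
In Decl : Item Type Expr: Expr is at the end, add FOLLOW(Decl) = { =, ], id, num }.
Union: FOLLOW(Expr) = { =, ], id, num }.

{ =, ], id, num }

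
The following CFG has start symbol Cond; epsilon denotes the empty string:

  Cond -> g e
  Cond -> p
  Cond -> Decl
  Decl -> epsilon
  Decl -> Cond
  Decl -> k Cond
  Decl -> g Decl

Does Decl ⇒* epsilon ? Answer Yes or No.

Decl has an epsilon-production, so Decl ⇒ epsilon.

Yes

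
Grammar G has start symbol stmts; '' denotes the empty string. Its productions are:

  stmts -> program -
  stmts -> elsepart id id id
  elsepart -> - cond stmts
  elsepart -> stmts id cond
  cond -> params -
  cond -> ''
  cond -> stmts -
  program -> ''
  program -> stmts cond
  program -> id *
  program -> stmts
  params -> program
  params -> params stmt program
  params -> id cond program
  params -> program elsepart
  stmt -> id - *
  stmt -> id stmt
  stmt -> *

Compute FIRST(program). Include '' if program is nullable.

program -> '' contributes ''.
From program -> stmts cond: add FIRST(stmts) = { -, id }.
program -> id * contributes {id}.
From program -> stmts: add FIRST(stmts) = { -, id }.
Union: FIRST(program) = { -, id, '' }.

{ -, id, '' }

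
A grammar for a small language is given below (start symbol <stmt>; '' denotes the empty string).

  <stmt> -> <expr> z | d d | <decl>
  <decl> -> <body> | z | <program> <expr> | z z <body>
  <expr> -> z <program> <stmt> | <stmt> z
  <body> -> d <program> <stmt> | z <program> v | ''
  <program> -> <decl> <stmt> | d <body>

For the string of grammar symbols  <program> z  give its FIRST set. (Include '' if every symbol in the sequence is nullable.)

{ d, z }

Add FIRST(<program>)\{''} = { d, z }; <program> is nullable, continue.
z is a terminal; add {z} and stop.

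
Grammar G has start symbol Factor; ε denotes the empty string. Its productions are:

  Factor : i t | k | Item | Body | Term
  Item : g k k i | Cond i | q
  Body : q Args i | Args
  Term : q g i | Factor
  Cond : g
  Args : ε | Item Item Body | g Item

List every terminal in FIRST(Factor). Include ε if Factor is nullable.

{ g, i, k, q, ε }

Factor : i t contributes {i}.
Factor : k contributes {k}.
From Factor : Item: add FIRST(Item) = { g, q }.
From Factor : Body: add FIRST(Body) = { g, q, ε } (including ε since Body is nullable).
From Factor : Term: add FIRST(Term) = { g, i, k, q, ε } (including ε since Term is nullable).
Union: FIRST(Factor) = { g, i, k, q, ε }.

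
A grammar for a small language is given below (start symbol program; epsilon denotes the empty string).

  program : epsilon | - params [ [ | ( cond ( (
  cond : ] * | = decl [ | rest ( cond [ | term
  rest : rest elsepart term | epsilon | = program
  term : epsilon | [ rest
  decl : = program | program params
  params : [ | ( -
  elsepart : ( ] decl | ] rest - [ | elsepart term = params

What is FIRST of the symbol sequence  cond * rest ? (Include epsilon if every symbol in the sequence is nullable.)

{ (, *, =, [, ] }

Add FIRST(cond)\{epsilon} = { (, =, [, ] }; cond is nullable, continue.
* is a terminal; add {*} and stop.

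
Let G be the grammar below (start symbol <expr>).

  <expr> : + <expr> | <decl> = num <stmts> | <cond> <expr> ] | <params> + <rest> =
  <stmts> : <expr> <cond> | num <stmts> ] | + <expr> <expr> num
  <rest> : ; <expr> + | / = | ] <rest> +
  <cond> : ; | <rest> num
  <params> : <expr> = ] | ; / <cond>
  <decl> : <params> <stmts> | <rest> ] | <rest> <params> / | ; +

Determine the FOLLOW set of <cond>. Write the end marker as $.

{ $, +, /, ;, =, ], num }

In <expr> : <cond> <expr> ]: add FIRST(<expr> ]) = { +, /, ;, ] }.
In <stmts> : <expr> <cond>: <cond> is at the end, add FOLLOW(<stmts>) = { $, +, /, ;, =, ], num }.
In <params> : ; / <cond>: <cond> is at the end, add FOLLOW(<params>) = { +, /, ;, ], num }.
Union: FOLLOW(<cond>) = { $, +, /, ;, =, ], num }.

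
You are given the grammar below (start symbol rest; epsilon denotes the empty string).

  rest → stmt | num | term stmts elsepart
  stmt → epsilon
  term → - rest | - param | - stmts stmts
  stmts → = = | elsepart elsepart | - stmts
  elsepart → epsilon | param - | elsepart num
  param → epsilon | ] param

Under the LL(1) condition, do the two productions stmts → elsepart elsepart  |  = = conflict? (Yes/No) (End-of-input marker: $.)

Yes

FIRST(elsepart elsepart) = { -, ], num, epsilon } and FIRST(= =) = { = }.
The first alternative is nullable and FOLLOW(stmts) = { $, -, =, ], num } shares = with FIRST of the second — conflict.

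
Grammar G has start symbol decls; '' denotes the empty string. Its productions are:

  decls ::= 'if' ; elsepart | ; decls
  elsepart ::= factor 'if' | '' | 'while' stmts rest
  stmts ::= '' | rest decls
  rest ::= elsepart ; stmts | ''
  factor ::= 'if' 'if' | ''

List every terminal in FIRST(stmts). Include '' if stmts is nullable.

stmts ::= '' contributes ''.
From stmts ::= rest decls: rest nullable, take FIRST(rest) ∪ FIRST(decls) = { 'if', 'while', ; }.
Union: FIRST(stmts) = { 'if', 'while', ;, '' }.

{ 'if', 'while', ;, '' }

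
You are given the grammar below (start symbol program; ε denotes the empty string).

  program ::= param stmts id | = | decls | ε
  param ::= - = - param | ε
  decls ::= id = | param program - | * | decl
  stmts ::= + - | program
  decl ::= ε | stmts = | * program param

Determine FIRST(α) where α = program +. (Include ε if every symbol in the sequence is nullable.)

Add FIRST(program)\{ε} = { *, +, -, =, id }; program is nullable, continue.
+ is a terminal; add {+} and stop.

{ *, +, -, =, id }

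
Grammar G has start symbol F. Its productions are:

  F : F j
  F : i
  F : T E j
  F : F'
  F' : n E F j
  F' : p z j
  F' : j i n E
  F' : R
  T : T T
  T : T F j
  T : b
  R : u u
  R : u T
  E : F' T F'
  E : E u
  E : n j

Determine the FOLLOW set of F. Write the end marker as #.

F is the start symbol, so # ∈ FOLLOW(F).
In F : F j: add FIRST(j) = { j }.
In F' : n E F j: add FIRST(j) = { j }.
In T : T F j: add FIRST(j) = { j }.
Union: FOLLOW(F) = { #, j }.

{ #, j }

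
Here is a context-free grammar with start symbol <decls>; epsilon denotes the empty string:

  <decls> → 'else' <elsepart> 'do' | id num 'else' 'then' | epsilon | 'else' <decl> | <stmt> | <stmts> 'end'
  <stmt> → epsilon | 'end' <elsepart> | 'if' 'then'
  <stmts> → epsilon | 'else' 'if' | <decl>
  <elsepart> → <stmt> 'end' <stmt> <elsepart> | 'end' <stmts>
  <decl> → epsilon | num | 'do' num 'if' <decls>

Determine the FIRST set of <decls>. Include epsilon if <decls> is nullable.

{ 'do', 'else', 'end', 'if', id, num, epsilon }

<decls> → 'else' <elsepart> 'do' contributes {'else'}.
<decls> → id num 'else' 'then' contributes {id}.
<decls> → epsilon contributes epsilon.
<decls> → 'else' <decl> contributes {'else'}.
From <decls> → <stmt>: add FIRST(<stmt>) = { 'end', 'if', epsilon } (including epsilon since <stmt> is nullable).
From <decls> → <stmts> 'end': <stmts> nullable, take FIRST(<stmts>) ∪ {'end'} = { 'do', 'else', 'end', num }.
Union: FIRST(<decls>) = { 'do', 'else', 'end', 'if', id, num, epsilon }.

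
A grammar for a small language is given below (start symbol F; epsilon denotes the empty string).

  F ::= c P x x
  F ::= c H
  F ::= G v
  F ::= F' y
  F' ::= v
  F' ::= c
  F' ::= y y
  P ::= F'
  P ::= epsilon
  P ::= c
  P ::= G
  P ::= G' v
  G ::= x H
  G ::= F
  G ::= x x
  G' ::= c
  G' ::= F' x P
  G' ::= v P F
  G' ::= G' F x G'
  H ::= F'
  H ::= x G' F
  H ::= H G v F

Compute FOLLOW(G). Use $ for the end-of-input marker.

{ c, v, x, y }

In F ::= G v: add FIRST(v) = { v }.
In P ::= G: G is at the end, add FOLLOW(P) = { c, v, x, y }.
In H ::= H G v F: add FIRST(v F) = { v }.
Union: FOLLOW(G) = { c, v, x, y }.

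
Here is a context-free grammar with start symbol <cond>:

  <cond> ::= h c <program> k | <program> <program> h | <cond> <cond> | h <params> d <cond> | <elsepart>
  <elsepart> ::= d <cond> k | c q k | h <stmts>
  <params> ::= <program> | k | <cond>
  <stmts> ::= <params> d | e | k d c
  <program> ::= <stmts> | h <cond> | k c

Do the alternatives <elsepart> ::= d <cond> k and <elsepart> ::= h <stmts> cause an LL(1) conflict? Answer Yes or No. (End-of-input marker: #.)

FIRST(d <cond> k) = { d } and FIRST(h <stmts>) = { h }.
The FIRST sets are disjoint and neither alternative is nullable — no conflict.

No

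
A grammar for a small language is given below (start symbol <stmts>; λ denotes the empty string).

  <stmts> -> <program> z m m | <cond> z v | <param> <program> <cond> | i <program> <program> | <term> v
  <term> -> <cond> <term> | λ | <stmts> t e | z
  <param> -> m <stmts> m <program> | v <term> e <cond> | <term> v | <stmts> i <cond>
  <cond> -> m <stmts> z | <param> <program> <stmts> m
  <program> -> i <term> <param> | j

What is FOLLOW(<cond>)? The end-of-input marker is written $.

In <stmts> -> <cond> z v: add FIRST(z v) = { z }.
In <stmts> -> <param> <program> <cond>: <cond> is at the end, add FOLLOW(<stmts>) = { $, i, m, t, z }.
In <term> -> <cond> <term>: add FIRST(<term>)\{λ} = { i, j, m, v, z }.
  Since <term> is nullable, also add FOLLOW(<term>) = { e, i, j, m, v, z }.
In <param> -> v <term> e <cond>: <cond> is at the end, add FOLLOW(<param>) = { $, i, j, m, t, v, z }.
In <param> -> <stmts> i <cond>: <cond> is at the end, add FOLLOW(<param>) = { $, i, j, m, t, v, z }.
Union: FOLLOW(<cond>) = { $, e, i, j, m, t, v, z }.

{ $, e, i, j, m, t, v, z }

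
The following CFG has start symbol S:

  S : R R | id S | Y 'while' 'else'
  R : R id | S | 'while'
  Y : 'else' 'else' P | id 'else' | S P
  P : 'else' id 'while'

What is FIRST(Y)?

{ 'else', 'while', id }

Y : 'else' 'else' P contributes {'else'}.
Y : id 'else' contributes {id}.
From Y : S P: add FIRST(S) = { 'else', 'while', id }.
Union: FIRST(Y) = { 'else', 'while', id }.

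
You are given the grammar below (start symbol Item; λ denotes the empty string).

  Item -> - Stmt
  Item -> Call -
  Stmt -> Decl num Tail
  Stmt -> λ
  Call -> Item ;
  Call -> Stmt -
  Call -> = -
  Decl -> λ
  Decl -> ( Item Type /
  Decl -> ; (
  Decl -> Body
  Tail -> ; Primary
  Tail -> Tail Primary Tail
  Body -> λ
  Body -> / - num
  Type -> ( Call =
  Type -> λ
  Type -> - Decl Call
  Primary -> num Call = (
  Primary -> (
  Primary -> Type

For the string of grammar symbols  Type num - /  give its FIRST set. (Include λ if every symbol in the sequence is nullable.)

Add FIRST(Type)\{λ} = { (, - }; Type is nullable, continue.
num is a terminal; add {num} and stop.

{ (, -, num }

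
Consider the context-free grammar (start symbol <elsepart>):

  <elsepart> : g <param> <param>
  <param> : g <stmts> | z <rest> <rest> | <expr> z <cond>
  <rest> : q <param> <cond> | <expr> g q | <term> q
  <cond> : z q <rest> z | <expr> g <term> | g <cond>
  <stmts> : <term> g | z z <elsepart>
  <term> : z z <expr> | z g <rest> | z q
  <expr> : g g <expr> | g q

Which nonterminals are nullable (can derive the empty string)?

{ } (none)

No nonterminal has an empty production or an RHS whose symbols are all nullable.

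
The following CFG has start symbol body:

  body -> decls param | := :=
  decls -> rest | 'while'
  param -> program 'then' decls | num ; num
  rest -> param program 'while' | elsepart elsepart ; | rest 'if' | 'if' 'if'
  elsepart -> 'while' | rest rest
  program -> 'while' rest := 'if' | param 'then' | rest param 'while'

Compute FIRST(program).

{ 'if', 'while', num }

program -> 'while' rest := 'if' contributes {'while'}.
From program -> param 'then': add FIRST(param) = { 'if', 'while', num }.
From program -> rest param 'while': add FIRST(rest) = { 'if', 'while', num }.
Union: FIRST(program) = { 'if', 'while', num }.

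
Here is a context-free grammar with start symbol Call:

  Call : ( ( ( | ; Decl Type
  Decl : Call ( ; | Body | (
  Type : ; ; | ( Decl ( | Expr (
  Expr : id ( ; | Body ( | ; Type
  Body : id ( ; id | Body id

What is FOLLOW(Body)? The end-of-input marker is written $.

{ (, ;, id }

In Decl : Body: Body is at the end, add FOLLOW(Decl) = { (, ;, id }.
In Expr : Body (: add FIRST(() = { ( }.
In Body : Body id: add FIRST(id) = { id }.
Union: FOLLOW(Body) = { (, ;, id }.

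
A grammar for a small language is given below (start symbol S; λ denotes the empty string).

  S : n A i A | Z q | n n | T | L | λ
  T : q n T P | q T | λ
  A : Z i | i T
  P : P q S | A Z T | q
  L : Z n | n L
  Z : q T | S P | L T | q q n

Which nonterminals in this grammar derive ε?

{ S, T }

Directly nullable (have an λ-production): S, T.
No other nonterminal has a production whose RHS symbols are all nullable.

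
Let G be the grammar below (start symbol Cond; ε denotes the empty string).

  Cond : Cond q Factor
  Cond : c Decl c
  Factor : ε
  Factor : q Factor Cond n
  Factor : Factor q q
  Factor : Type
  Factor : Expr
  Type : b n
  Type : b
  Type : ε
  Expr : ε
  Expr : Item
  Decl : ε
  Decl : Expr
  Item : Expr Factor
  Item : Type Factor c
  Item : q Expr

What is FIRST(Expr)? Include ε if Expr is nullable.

{ b, c, q, ε }

Expr : ε contributes ε.
From Expr : Item: add FIRST(Item) = { b, c, q, ε } (including ε since Item is nullable).
Union: FIRST(Expr) = { b, c, q, ε }.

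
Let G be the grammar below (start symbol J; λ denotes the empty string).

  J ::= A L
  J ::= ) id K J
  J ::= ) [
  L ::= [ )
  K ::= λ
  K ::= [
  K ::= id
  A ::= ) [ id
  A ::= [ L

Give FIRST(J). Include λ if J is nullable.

From J ::= A L: add FIRST(A) = { ), [ }.
J ::= ) id K J contributes {)}.
J ::= ) [ contributes {)}.
Union: FIRST(J) = { ), [ }.

{ ), [ }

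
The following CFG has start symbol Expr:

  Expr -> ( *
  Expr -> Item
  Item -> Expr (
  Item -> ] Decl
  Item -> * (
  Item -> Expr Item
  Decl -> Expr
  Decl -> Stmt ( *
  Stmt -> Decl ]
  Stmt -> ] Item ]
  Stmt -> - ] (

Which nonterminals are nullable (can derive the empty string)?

{ } (none)

No nonterminal has an empty production or an RHS whose symbols are all nullable.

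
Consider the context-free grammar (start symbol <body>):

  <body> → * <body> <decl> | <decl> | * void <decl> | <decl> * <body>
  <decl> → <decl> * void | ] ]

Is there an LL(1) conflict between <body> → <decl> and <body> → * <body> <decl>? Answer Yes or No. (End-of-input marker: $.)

No

FIRST(<decl>) = { ] } and FIRST(* <body> <decl>) = { * }.
The FIRST sets are disjoint and neither alternative is nullable — no conflict.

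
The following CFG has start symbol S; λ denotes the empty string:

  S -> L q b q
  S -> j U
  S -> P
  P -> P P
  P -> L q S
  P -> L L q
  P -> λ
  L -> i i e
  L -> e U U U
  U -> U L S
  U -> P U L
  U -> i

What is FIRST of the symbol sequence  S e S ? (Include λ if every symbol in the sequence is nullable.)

{ e, i, j }

Add FIRST(S)\{λ} = { e, i, j }; S is nullable, continue.
e is a terminal; add {e} and stop.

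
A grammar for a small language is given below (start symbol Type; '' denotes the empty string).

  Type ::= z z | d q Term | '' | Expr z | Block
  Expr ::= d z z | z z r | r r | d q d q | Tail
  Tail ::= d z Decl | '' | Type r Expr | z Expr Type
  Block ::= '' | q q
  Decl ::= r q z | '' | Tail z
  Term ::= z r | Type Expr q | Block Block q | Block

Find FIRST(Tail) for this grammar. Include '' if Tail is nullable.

Tail ::= d z Decl contributes {d}.
Tail ::= '' contributes ''.
From Tail ::= Type r Expr: Type nullable, take FIRST(Type) ∪ {r} = { d, q, r, z }.
Tail ::= z Expr Type contributes {z}.
Union: FIRST(Tail) = { d, q, r, z, '' }.

{ d, q, r, z, '' }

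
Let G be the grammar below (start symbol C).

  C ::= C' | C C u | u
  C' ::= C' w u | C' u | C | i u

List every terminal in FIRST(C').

{ i, u }

From C' ::= C' w u: add FIRST(C') = { i, u }.
From C' ::= C' u: add FIRST(C') = { i, u }.
From C' ::= C: add FIRST(C) = { i, u }.
C' ::= i u contributes {i}.
Union: FIRST(C') = { i, u }.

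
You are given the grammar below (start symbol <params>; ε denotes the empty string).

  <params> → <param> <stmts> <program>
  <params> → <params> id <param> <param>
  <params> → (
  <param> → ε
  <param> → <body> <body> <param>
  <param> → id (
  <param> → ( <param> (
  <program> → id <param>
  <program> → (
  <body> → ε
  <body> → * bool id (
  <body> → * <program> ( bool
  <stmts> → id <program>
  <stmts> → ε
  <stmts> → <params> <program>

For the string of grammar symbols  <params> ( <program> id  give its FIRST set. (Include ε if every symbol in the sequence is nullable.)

{ (, *, id }

Add FIRST(<params>) = { (, *, id }; <params> is not nullable, stop.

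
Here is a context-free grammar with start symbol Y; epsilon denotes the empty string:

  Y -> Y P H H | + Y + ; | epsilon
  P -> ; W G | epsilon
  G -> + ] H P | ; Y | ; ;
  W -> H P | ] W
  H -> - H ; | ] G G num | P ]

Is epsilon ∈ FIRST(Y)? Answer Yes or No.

Yes

Y has an epsilon-production, so Y ⇒ epsilon.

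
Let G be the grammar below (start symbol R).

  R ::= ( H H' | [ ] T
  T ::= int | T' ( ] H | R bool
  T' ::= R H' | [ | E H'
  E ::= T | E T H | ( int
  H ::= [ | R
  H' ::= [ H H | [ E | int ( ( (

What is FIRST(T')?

{ (, [, int }

From T' ::= R H': add FIRST(R) = { (, [ }.
T' ::= [ contributes {[}.
From T' ::= E H': add FIRST(E) = { (, [, int }.
Union: FIRST(T') = { (, [, int }.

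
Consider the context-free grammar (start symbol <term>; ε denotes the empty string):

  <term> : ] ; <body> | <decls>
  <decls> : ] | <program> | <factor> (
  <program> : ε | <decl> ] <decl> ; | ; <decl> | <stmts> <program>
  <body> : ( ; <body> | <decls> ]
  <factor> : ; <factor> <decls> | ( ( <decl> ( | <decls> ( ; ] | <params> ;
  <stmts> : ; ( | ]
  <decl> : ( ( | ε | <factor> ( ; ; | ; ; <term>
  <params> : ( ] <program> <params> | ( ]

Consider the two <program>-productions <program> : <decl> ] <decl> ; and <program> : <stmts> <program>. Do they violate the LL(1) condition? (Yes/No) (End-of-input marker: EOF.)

FIRST(<decl> ] <decl> ;) = { (, ;, ] } and FIRST(<stmts> <program>) = { ;, ] }.
Both contain ;, so the two alternatives are not disjoint — LL(1) conflict.

Yes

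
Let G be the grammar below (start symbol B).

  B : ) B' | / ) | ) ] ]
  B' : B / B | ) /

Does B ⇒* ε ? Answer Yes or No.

No

No nonterminal in this grammar is nullable.
No production of B has an RHS whose symbols are all nullable, so B is not nullable.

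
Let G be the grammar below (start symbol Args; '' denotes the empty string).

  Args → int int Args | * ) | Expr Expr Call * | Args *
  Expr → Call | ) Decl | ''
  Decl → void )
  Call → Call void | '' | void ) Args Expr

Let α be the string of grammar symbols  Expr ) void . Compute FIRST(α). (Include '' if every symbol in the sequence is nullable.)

{ ), void }

Add FIRST(Expr)\{''} = { ), void }; Expr is nullable, continue.
) is a terminal; add {)} and stop.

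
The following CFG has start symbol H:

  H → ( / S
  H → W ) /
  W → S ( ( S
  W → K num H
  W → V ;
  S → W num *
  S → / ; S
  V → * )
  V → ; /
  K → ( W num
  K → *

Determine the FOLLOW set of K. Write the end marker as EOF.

In W → K num H: add FIRST(num H) = { num }.
Union: FOLLOW(K) = { num }.

{ num }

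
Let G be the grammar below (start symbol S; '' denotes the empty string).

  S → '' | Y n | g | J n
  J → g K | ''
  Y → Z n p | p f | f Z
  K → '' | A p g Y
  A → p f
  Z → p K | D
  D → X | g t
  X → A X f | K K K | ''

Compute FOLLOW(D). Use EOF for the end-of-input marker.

{ f, n, p }

In Z → D: D is at the end, add FOLLOW(Z) = { f, n, p }.
Union: FOLLOW(D) = { f, n, p }.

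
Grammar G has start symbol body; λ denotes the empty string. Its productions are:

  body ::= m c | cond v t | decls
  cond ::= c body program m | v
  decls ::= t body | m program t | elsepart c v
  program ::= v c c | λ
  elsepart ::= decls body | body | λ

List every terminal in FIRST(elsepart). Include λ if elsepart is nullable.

From elsepart ::= decls body: add FIRST(decls) = { c, m, t, v }.
From elsepart ::= body: add FIRST(body) = { c, m, t, v }.
elsepart ::= λ contributes λ.
Union: FIRST(elsepart) = { c, m, t, v, λ }.

{ c, m, t, v, λ }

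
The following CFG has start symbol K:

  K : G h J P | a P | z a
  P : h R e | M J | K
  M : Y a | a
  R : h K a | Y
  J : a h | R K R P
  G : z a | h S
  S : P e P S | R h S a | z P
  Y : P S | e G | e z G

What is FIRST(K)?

{ a, h, z }

From K : G h J P: add FIRST(G) = { h, z }.
K : a P contributes {a}.
K : z a contributes {z}.
Union: FIRST(K) = { a, h, z }.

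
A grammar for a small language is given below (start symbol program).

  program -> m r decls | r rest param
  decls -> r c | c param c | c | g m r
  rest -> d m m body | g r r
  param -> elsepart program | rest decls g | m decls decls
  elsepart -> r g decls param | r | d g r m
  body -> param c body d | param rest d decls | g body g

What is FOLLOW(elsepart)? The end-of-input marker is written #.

{ m, r }

In param -> elsepart program: add FIRST(program) = { m, r }.
Union: FOLLOW(elsepart) = { m, r }.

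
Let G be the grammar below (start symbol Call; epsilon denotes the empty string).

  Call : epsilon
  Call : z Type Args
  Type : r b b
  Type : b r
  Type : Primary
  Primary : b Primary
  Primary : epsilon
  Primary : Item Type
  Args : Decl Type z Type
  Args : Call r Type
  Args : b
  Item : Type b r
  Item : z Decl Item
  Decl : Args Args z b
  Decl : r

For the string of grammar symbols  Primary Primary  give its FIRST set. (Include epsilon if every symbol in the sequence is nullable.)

Add FIRST(Primary)\{epsilon} = { b, r, z }; Primary is nullable, continue.
Add FIRST(Primary)\{epsilon} = { b, r, z }; Primary is nullable, continue.
Every symbol is nullable, so include epsilon.

{ b, r, z, epsilon }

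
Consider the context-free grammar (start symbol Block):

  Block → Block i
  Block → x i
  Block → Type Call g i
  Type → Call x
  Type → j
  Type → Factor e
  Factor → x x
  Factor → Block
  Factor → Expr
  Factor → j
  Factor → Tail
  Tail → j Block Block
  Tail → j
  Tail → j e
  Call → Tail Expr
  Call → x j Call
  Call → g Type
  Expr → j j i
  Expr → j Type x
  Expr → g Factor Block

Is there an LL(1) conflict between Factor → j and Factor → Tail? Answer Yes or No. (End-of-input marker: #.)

Yes

FIRST(j) = { j } and FIRST(Tail) = { j }.
Both contain j, so the two alternatives are not disjoint — LL(1) conflict.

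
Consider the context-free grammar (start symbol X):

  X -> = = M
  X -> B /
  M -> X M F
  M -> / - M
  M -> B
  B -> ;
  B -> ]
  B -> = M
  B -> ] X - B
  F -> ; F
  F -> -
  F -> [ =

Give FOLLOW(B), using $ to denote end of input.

{ $, -, /, ;, =, [, ] }

In X -> B /: add FIRST(/) = { / }.
In M -> B: B is at the end, add FOLLOW(M) = { $, -, /, ;, =, [, ] }.
In B -> ] X - B: B is at the end, add FOLLOW(B) = { $, -, /, ;, =, [, ] }.
Union: FOLLOW(B) = { $, -, /, ;, =, [, ] }.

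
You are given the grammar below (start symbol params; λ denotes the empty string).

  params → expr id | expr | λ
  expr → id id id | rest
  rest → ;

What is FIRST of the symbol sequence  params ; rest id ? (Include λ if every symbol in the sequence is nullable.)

Add FIRST(params)\{λ} = { ;, id }; params is nullable, continue.
; is a terminal; add {;} and stop.

{ ;, id }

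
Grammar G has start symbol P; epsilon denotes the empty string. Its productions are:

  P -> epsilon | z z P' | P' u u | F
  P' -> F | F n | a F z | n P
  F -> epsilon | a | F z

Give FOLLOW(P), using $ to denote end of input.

P is the start symbol, so $ ∈ FOLLOW(P).
In P' -> n P: P is at the end, add FOLLOW(P') = { $, u }.
Union: FOLLOW(P) = { $, u }.

{ $, u }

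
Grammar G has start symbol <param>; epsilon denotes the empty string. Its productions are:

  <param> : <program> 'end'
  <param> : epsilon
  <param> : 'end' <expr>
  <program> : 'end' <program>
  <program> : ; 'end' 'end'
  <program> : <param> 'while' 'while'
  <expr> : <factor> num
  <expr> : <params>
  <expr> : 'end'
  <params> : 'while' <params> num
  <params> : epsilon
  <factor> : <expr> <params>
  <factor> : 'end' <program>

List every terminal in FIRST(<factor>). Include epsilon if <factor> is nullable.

{ 'end', 'while', num, epsilon }

From <factor> : <expr> <params>: <expr>, <params> nullable, take FIRST(<expr>) ∪ FIRST(<params>) = { 'end', 'while', num }; also epsilon since the whole RHS is nullable.
<factor> : 'end' <program> contributes {'end'}.
Union: FIRST(<factor>) = { 'end', 'while', num, epsilon }.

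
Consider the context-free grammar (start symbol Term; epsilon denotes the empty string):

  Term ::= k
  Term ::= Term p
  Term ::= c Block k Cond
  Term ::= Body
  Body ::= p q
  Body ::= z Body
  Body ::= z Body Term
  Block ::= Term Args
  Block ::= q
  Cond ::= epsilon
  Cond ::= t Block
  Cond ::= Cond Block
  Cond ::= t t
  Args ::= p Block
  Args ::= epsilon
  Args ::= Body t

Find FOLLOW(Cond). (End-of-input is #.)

In Term ::= c Block k Cond: Cond is at the end, add FOLLOW(Term) = { #, c, k, p, q, t, z }.
In Cond ::= Cond Block: add FIRST(Block) = { c, k, p, q, z }.
Union: FOLLOW(Cond) = { #, c, k, p, q, t, z }.

{ #, c, k, p, q, t, z }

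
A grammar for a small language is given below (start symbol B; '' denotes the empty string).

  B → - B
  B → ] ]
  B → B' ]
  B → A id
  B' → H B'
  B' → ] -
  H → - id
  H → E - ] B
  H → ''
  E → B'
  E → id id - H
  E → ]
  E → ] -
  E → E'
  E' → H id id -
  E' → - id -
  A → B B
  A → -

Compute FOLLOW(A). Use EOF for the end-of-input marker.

{ id }

In B → A id: add FIRST(id) = { id }.
Union: FOLLOW(A) = { id }.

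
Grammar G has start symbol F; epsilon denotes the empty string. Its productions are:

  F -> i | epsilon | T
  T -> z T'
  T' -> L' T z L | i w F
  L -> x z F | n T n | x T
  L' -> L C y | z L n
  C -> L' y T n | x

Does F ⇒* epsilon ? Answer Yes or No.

F has an epsilon-production, so F ⇒ epsilon.

Yes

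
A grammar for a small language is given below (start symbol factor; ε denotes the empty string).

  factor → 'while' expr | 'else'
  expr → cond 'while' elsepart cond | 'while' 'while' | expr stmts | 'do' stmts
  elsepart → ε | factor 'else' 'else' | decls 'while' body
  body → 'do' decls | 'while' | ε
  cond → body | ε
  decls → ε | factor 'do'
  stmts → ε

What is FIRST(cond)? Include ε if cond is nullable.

From cond → body: add FIRST(body) = { 'do', 'while', ε } (including ε since body is nullable).
cond → ε contributes ε.
Union: FIRST(cond) = { 'do', 'while', ε }.

{ 'do', 'while', ε }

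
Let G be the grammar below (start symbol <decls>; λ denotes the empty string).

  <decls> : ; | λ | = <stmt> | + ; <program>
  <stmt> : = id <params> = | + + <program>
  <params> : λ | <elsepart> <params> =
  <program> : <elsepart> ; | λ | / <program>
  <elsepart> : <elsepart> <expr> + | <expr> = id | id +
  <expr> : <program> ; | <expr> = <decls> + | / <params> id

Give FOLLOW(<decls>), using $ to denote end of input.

{ $, + }

<decls> is the start symbol, so $ ∈ FOLLOW(<decls>).
In <expr> : <expr> = <decls> +: add FIRST(+) = { + }.
Union: FOLLOW(<decls>) = { $, + }.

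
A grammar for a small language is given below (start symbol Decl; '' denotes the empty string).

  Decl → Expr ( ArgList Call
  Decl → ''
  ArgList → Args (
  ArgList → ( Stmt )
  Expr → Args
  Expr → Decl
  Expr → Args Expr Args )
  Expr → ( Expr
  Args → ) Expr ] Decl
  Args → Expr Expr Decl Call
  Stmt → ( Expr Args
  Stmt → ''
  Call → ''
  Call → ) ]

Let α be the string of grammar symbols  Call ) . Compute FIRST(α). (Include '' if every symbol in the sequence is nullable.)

Add FIRST(Call)\{''} = { ) }; Call is nullable, continue.
) is a terminal; add {)} and stop.

{ ) }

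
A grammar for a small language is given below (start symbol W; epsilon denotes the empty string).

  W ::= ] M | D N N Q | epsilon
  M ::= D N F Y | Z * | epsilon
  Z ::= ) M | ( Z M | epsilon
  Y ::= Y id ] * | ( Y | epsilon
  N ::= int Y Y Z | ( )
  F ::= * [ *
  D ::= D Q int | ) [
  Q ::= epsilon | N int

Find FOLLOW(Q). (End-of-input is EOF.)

In W ::= D N N Q: Q is at the end, add FOLLOW(W) = { EOF }.
In D ::= D Q int: add FIRST(int) = { int }.
Union: FOLLOW(Q) = { EOF, int }.

{ EOF, int }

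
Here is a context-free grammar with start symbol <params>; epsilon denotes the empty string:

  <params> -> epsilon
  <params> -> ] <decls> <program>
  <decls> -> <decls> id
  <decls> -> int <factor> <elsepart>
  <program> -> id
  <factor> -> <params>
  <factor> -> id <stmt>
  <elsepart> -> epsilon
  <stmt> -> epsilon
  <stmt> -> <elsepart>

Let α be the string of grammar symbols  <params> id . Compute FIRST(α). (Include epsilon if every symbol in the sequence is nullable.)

{ ], id }

Add FIRST(<params>)\{epsilon} = { ] }; <params> is nullable, continue.
id is a terminal; add {id} and stop.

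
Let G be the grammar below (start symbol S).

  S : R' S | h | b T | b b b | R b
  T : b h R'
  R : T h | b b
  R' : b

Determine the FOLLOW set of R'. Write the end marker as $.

In S : R' S: add FIRST(S) = { b, h }.
In T : b h R': R' is at the end, add FOLLOW(T) = { $, h }.
Union: FOLLOW(R') = { $, b, h }.

{ $, b, h }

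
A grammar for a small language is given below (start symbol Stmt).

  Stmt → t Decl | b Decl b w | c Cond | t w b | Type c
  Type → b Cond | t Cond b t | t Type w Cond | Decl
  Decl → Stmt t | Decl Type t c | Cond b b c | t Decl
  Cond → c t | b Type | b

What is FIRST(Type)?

Type → b Cond contributes {b}.
Type → t Cond b t contributes {t}.
Type → t Type w Cond contributes {t}.
From Type → Decl: add FIRST(Decl) = { b, c, t }.
Union: FIRST(Type) = { b, c, t }.

{ b, c, t }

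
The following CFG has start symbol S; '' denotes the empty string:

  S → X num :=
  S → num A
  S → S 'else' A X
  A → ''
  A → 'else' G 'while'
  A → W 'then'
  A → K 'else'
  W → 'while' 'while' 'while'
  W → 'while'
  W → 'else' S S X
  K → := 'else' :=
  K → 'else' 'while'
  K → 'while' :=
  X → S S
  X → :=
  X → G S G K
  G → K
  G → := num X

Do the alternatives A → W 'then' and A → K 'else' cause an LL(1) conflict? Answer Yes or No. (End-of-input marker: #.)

Yes

FIRST(W 'then') = { 'else', 'while' } and FIRST(K 'else') = { 'else', 'while', := }.
Both contain 'else', so the two alternatives are not disjoint — LL(1) conflict.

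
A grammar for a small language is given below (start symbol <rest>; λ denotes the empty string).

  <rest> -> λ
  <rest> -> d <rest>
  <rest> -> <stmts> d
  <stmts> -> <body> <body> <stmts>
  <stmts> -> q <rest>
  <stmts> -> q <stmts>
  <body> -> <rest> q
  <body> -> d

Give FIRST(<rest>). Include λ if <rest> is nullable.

<rest> -> λ contributes λ.
<rest> -> d <rest> contributes {d}.
From <rest> -> <stmts> d: add FIRST(<stmts>) = { d, q }.
Union: FIRST(<rest>) = { d, q, λ }.

{ d, q, λ }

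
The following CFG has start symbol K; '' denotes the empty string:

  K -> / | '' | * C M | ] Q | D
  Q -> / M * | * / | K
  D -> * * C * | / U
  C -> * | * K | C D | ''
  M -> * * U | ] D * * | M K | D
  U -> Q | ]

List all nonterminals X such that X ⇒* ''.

{ C, K, Q, U }

Directly nullable (have an ''-production): K, C.
U -> Q with every symbol nullable, so U is nullable.
Q -> K with every symbol nullable, so Q is nullable.
No other nonterminal has a production whose RHS symbols are all nullable.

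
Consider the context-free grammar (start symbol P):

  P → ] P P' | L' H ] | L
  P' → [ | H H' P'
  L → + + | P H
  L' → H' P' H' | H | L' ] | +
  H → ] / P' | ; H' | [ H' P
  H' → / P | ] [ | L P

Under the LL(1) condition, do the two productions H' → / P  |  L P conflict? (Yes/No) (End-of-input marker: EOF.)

FIRST(/ P) = { / } and FIRST(L P) = { +, /, ;, [, ] }.
Both contain /, so the two alternatives are not disjoint — LL(1) conflict.

Yes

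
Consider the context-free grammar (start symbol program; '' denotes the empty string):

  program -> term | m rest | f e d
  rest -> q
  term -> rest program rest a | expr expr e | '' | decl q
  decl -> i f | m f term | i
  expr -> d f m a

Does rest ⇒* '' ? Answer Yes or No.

Nullable nonterminals: program, term.
No production of rest has an RHS whose symbols are all nullable, so rest is not nullable.

No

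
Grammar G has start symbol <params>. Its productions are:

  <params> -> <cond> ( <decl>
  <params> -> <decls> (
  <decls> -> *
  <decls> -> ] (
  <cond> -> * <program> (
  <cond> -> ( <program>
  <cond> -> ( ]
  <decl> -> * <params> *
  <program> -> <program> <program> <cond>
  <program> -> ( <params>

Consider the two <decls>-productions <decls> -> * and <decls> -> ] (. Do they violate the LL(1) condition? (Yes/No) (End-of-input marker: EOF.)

FIRST(*) = { * } and FIRST(] () = { ] }.
The FIRST sets are disjoint and neither alternative is nullable — no conflict.

No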